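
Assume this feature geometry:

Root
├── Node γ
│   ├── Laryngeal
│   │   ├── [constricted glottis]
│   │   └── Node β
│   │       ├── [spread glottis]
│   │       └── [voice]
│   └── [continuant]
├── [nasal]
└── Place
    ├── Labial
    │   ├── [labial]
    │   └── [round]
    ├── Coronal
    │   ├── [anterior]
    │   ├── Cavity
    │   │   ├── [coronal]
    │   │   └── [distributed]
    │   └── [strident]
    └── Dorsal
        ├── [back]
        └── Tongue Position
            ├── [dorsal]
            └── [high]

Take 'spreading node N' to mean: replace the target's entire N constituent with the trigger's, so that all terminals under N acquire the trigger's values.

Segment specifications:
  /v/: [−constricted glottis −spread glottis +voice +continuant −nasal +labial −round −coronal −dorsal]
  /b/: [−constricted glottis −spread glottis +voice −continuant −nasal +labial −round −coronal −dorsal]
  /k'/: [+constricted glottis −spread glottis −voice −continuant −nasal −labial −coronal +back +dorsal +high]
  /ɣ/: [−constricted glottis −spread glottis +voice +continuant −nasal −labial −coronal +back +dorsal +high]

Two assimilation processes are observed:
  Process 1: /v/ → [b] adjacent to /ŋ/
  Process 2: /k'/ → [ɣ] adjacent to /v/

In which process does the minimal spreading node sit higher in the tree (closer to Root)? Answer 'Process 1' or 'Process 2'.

Process 2

Process 1 alters [continuant]; the lowest dominating node is [continuant] (depth 2 from Root).
Process 2 alters [voice], [constricted glottis], [continuant]; the lowest common ancestor is Node γ (depth 1 from Root).
Node γ is closer to Root than [continuant], so Process 2 spreads the higher node.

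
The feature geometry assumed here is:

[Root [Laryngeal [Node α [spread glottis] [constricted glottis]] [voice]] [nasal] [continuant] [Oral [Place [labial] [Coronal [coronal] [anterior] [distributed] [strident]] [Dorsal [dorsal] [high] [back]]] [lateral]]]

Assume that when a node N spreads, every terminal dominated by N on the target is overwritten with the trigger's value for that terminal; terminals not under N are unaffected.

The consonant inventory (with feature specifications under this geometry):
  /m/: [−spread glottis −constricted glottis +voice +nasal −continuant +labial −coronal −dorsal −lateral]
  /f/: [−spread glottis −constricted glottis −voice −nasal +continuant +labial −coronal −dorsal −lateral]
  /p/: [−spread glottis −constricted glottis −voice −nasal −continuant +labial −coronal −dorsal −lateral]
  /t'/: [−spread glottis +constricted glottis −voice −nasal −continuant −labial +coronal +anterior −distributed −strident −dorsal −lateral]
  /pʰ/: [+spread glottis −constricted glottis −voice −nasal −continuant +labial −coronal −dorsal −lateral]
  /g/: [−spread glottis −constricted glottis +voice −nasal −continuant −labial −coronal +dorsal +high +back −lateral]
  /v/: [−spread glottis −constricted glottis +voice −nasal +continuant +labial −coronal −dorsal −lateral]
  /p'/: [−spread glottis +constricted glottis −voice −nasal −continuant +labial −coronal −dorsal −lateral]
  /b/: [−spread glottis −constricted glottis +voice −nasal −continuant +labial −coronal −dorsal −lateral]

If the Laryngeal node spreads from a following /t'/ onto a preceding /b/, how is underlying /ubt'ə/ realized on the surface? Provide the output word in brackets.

Terminals under Laryngeal in this geometry: [spread glottis], [constricted glottis], [voice].
After delinking /b/'s Laryngeal and linking /t'/'s, the affected terminals become [−spread glottis], [+constricted glottis], [−voice]; [nasal], [continuant], [labial], … (outside Laryngeal) are retained from /b/.
The resulting bundle matches /p'/ in the inventory; substituting it for /b/ gives [up't'ə].

[up't'ə]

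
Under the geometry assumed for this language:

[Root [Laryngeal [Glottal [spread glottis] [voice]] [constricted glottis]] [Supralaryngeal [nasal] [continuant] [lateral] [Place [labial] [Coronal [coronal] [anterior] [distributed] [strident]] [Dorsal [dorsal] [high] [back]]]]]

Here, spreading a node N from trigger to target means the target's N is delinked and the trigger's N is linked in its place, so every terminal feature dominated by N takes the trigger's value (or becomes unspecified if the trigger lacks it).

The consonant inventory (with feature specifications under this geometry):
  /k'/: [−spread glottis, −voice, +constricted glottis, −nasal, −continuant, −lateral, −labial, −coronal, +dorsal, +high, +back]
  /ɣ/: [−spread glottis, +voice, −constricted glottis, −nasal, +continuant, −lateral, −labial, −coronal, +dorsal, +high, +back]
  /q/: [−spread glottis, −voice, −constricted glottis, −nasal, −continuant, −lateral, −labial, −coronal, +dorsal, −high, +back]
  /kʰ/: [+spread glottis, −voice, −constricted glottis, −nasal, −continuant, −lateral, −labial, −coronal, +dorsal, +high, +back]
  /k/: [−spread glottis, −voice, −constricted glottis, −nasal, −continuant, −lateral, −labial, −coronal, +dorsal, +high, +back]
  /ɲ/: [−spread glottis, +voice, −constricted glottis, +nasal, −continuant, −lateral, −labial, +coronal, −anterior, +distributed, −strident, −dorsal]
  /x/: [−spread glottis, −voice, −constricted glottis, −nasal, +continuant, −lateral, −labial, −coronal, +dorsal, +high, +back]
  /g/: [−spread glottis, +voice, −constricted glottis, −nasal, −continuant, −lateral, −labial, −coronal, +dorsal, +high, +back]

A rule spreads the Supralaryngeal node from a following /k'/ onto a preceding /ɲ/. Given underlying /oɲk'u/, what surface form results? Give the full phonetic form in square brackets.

The Supralaryngeal node dominates the terminals [nasal], [continuant], [lateral], [labial], [coronal], [anterior], [distributed], [strident], [dorsal], [high], [back].
After delinking /ɲ/'s Supralaryngeal and linking /k'/'s, the affected terminals become [−nasal], [−continuant], [−lateral], [−labial], [−coronal], [+dorsal], [+high], [+back]; [spread glottis], [voice], [constricted glottis] (outside Supralaryngeal) are retained from /ɲ/.
Among the inventory, only /g/ has exactly this specification, giving the surface form [ogk'u].

[ogk'u]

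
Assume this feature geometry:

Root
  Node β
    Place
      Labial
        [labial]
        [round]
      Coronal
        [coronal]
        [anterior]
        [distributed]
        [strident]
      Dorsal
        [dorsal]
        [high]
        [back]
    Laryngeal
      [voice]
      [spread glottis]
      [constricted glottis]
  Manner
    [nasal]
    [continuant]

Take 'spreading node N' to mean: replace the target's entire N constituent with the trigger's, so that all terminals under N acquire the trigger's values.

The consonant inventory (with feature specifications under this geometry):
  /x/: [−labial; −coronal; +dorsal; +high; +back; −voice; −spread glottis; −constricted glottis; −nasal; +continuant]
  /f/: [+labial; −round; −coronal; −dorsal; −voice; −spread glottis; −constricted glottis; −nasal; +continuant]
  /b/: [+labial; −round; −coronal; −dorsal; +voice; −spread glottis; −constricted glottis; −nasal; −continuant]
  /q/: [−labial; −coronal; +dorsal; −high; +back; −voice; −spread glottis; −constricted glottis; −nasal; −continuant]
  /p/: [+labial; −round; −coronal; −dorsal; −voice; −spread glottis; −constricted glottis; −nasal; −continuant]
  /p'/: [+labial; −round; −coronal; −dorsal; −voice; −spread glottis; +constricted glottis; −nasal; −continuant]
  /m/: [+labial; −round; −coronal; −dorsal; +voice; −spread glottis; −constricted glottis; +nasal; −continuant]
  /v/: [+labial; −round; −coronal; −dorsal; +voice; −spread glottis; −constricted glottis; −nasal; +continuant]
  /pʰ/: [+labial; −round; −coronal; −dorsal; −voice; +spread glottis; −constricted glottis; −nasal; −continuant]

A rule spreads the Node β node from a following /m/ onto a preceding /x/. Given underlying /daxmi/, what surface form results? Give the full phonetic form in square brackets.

The Node β node dominates the terminals [labial], [round], [coronal], [anterior], [distributed], [strident], [dorsal], [high], [back], [voice], [spread glottis], [constricted glottis].
Spreading Node β from /m/ onto /x/ replaces those values with /m/'s: [+labial], [−round], [−coronal], [−dorsal], [+voice], [−spread glottis], [−constricted glottis]. Features outside Node β ([nasal], [continuant]) stay as in /x/.
The resulting bundle matches /v/ in the inventory; substituting it for /x/ gives [davmi].

[davmi]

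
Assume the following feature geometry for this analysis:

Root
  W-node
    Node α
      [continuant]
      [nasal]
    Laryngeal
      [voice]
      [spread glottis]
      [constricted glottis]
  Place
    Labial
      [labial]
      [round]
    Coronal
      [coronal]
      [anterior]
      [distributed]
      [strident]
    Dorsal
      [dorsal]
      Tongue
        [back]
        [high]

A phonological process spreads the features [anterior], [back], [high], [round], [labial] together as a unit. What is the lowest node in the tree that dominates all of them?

Place

[anterior]: Root / Place / Coronal / [anterior].
[back]: Root / Place / Dorsal / Tongue / [back].
[high]: Root / Place / Dorsal / Tongue / [high].
[round]: Root / Place / Labial / [round].
[labial]: Root / Place / Labial / [labial].
These paths first converge at Place; no daughter of Place dominates all 5 features, so Place is the minimal constituent.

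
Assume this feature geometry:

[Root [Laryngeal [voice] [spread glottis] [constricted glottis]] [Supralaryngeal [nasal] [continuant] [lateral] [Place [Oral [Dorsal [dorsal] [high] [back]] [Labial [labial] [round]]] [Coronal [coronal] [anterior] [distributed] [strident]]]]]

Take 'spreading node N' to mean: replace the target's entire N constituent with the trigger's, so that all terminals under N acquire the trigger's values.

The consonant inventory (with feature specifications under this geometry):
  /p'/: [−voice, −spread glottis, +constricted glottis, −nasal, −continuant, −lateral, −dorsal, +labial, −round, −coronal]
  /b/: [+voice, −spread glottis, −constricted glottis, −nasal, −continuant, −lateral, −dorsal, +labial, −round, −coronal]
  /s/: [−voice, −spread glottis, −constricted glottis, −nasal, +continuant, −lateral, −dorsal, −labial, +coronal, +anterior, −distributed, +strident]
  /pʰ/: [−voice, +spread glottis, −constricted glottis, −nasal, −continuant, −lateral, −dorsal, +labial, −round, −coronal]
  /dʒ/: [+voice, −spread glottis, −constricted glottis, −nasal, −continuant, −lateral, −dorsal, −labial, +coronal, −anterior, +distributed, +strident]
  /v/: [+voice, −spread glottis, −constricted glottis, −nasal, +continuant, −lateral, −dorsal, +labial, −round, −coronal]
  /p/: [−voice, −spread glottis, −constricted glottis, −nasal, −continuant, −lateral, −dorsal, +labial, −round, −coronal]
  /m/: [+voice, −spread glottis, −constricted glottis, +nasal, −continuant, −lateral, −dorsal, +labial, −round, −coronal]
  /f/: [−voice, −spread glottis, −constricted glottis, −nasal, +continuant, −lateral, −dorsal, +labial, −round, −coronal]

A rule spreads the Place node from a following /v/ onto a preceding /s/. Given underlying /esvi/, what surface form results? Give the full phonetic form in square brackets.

Place immediately or transitively dominates [dorsal], [high], [back], [labial], [round], [coronal], [anterior], [distributed], [strident].
The target acquires /v/'s values for everything under Place — [−dorsal], [+labial], [−round], [−coronal] — while keeping its own [voice], [spread glottis], [constricted glottis], ….
The resulting bundle matches /f/ in the inventory; substituting it for /s/ gives [efvi].

[efvi]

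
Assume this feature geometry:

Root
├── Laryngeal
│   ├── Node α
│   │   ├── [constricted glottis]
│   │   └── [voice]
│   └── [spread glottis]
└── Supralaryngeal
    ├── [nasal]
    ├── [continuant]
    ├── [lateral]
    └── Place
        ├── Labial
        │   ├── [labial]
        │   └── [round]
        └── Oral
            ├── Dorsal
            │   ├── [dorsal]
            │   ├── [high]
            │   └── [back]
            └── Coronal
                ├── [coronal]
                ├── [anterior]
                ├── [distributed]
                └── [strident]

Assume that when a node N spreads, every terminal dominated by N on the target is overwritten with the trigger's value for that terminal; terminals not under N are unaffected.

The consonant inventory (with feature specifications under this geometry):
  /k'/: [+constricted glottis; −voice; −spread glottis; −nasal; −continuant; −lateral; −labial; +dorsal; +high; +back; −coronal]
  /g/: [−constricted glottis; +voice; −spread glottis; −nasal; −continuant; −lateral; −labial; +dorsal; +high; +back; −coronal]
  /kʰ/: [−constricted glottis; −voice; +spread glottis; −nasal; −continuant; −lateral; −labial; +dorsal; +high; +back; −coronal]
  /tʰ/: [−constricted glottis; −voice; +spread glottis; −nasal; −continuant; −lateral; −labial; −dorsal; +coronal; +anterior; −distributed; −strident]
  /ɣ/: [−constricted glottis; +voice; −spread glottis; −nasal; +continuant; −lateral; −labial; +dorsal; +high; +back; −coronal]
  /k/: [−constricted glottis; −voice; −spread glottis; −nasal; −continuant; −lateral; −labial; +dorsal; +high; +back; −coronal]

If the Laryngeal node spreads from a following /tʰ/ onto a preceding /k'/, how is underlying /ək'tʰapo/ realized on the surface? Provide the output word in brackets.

Terminals under Laryngeal in this geometry: [constricted glottis], [voice], [spread glottis].
After delinking /k'/'s Laryngeal and linking /tʰ/'s, the affected terminals become [−constricted glottis], [−voice], [+spread glottis]; [nasal], [continuant], [lateral], … (outside Laryngeal) are retained from /k'/.
This feature bundle is that of [kʰ], so /ək'tʰapo/ surfaces as [əkʰtʰapo].

[əkʰtʰapo]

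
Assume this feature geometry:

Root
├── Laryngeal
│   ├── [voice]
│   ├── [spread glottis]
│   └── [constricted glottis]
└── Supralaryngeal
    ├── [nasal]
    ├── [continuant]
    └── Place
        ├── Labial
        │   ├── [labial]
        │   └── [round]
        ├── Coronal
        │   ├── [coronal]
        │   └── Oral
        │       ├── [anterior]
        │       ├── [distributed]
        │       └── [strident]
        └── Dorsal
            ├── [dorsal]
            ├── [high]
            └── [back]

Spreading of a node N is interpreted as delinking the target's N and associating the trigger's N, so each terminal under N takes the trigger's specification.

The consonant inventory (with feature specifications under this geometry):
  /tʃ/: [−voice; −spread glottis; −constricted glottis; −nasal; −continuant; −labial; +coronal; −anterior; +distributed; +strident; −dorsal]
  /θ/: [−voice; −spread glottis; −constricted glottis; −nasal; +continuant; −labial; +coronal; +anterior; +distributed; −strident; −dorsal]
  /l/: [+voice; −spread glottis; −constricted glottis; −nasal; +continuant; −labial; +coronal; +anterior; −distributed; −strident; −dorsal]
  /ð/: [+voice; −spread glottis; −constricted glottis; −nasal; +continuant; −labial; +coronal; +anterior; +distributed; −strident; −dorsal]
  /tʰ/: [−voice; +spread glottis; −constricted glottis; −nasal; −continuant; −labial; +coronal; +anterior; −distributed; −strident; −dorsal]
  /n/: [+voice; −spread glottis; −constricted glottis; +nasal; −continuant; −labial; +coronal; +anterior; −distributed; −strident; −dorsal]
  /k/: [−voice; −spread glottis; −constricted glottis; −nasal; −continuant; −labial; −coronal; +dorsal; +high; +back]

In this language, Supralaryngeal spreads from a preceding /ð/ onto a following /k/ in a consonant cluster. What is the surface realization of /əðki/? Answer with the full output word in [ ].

[əðθi]

Supralaryngeal immediately or transitively dominates [nasal], [continuant], [labial], [round], [coronal], [anterior], [distributed], [strident], [dorsal], [high], [back].
After delinking /k/'s Supralaryngeal and linking /ð/'s, the affected terminals become [−nasal], [+continuant], [−labial], [+coronal], [+anterior], [+distributed], [−strident], [−dorsal]; [voice], [spread glottis], [constricted glottis] (outside Supralaryngeal) are retained from /k/.
This feature bundle is that of [θ], so /əðki/ surfaces as [əðθi].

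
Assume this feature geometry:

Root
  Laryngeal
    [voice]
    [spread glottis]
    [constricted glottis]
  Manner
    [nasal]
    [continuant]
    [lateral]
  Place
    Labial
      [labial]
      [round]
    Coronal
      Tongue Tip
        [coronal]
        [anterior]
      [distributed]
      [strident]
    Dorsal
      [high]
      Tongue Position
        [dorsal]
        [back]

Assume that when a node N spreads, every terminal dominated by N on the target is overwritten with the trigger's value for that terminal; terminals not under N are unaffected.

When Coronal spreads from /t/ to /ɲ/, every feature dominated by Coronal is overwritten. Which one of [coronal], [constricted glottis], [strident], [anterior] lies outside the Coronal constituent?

[constricted glottis]

The terminals dominated by Coronal are [coronal], [anterior], [distributed], [strident].
[anterior], [strident], [coronal] all lie under Coronal, so they are overwritten when Coronal spreads.
But [constricted glottis] is a dependent of Laryngeal, outside Coronal; it is therefore untouched by the spreading.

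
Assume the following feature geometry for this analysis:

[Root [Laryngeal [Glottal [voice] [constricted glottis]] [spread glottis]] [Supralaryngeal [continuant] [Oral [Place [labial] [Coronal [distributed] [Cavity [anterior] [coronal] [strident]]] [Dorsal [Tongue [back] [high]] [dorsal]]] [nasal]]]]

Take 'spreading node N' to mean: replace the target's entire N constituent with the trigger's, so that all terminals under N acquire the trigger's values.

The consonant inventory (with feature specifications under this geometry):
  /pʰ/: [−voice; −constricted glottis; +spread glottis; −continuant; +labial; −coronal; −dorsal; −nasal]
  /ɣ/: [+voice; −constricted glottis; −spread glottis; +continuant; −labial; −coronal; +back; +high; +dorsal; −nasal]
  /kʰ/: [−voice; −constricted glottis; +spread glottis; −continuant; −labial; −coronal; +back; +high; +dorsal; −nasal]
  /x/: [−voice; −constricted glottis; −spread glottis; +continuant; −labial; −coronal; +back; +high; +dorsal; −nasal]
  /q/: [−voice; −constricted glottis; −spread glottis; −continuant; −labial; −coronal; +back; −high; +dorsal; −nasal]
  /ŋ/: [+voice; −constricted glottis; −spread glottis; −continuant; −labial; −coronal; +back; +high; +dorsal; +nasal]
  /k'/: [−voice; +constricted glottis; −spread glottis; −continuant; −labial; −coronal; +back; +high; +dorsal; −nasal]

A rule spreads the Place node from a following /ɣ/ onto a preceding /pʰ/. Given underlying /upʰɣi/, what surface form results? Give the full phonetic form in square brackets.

[ukʰɣi]

Terminals under Place in this geometry: [labial], [distributed], [anterior], [coronal], [strident], [back], [high], [dorsal].
After delinking /pʰ/'s Place and linking /ɣ/'s, the affected terminals become [−labial], [−coronal], [+back], [+high], [+dorsal]; [voice], [constricted glottis], [spread glottis], … (outside Place) are retained from /pʰ/.
The resulting bundle matches /kʰ/ in the inventory; substituting it for /pʰ/ gives [ukʰɣi].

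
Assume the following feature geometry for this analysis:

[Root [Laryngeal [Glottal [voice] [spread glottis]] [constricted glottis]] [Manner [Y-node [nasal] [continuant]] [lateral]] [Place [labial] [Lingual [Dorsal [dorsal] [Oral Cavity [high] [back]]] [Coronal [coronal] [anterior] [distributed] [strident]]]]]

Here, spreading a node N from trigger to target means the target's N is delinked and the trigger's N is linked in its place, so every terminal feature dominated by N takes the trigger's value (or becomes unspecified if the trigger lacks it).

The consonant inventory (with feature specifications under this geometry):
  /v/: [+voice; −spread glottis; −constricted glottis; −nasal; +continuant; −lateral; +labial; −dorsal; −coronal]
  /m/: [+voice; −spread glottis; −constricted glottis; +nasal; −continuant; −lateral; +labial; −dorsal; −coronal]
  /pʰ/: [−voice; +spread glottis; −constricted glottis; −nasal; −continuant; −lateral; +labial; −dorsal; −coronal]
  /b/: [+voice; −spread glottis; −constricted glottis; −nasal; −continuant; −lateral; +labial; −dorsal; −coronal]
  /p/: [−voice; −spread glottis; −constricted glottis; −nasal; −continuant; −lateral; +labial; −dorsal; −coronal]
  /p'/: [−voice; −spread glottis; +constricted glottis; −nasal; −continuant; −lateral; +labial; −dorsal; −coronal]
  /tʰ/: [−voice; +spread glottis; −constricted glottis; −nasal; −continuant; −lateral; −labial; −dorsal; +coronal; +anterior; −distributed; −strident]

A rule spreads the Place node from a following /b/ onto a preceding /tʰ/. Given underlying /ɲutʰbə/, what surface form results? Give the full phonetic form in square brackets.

Place immediately or transitively dominates [labial], [dorsal], [high], [back], [coronal], [anterior], [distributed], [strident].
After delinking /tʰ/'s Place and linking /b/'s, the affected terminals become [+labial], [−dorsal], [−coronal]; [voice], [spread glottis], [constricted glottis], … (outside Place) are retained from /tʰ/.
This feature bundle is that of [pʰ], so /ɲutʰbə/ surfaces as [ɲupʰbə].

[ɲupʰbə]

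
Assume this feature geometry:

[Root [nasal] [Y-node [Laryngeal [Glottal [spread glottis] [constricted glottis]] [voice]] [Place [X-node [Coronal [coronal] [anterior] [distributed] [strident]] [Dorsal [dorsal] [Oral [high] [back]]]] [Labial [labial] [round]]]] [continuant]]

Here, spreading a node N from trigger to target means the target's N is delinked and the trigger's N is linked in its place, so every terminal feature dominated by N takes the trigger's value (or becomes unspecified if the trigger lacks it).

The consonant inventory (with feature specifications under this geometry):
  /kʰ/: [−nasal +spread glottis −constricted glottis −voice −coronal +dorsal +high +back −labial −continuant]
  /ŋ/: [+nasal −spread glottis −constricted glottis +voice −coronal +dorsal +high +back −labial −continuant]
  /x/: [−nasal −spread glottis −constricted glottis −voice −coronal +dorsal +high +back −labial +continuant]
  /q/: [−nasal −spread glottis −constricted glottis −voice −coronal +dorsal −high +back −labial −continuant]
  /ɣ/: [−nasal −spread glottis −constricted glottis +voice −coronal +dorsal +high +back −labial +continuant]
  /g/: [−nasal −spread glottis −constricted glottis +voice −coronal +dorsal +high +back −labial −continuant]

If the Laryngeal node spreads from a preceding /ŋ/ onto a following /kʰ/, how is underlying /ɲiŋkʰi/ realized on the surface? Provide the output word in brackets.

[ɲiŋgi]

Terminals under Laryngeal in this geometry: [spread glottis], [constricted glottis], [voice].
After delinking /kʰ/'s Laryngeal and linking /ŋ/'s, the affected terminals become [−spread glottis], [−constricted glottis], [+voice]; [nasal], [coronal], [dorsal], … (outside Laryngeal) are retained from /kʰ/.
The resulting bundle matches /g/ in the inventory; substituting it for /kʰ/ gives [ɲiŋgi].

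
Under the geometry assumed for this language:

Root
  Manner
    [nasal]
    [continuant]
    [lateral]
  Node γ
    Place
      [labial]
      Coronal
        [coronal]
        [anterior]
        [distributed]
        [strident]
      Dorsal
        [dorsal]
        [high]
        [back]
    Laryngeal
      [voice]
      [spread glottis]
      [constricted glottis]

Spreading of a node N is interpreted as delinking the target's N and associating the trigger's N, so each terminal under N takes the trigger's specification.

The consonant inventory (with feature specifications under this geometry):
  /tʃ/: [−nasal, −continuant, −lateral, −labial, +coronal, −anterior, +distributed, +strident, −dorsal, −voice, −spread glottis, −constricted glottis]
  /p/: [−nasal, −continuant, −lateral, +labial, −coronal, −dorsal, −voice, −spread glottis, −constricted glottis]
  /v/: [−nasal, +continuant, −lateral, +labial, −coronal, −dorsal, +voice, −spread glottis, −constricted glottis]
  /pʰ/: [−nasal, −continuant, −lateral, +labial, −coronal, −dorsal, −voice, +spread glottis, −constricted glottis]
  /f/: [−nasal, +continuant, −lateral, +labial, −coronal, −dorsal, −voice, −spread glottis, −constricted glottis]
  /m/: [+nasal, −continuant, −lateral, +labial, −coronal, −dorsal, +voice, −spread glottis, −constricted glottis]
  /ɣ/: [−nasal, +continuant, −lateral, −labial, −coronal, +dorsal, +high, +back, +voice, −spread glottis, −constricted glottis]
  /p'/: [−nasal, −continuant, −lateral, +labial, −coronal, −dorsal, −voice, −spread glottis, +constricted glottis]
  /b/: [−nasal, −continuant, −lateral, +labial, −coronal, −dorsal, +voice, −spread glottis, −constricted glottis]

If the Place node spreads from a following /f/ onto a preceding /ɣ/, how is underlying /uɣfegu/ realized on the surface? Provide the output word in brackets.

The Place node dominates the terminals [labial], [coronal], [anterior], [distributed], [strident], [dorsal], [high], [back].
Spreading Place from /f/ onto /ɣ/ replaces those values with /f/'s: [+labial], [−coronal], [−dorsal]. Features outside Place ([nasal], [continuant], [lateral], …) stay as in /ɣ/.
Among the inventory, only /v/ has exactly this specification, giving the surface form [uvfegu].

[uvfegu]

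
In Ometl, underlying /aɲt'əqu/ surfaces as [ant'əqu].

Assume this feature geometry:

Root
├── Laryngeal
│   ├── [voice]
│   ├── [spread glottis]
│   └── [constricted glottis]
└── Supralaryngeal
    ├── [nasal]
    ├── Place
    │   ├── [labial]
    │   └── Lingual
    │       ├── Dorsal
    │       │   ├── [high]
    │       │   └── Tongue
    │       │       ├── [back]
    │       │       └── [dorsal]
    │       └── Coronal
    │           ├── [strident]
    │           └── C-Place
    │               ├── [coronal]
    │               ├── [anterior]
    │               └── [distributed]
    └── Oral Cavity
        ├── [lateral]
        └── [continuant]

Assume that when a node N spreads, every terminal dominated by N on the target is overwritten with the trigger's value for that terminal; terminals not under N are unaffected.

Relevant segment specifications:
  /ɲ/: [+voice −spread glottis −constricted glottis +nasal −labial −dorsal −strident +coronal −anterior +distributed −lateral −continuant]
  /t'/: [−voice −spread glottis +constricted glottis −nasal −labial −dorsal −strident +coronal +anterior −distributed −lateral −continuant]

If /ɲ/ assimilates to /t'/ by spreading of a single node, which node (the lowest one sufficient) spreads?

C-Place

The alternation /ɲ/ → [n] changes [anterior], [distributed] and nothing else.
In this geometry the lowest node dominating all of them is C-Place: every daughter of C-Place dominates only a proper subset, so no lower node suffices.
Delinking /ɲ/'s C-Place and associating /t'/'s C-Place gives precisely the feature bundle of [n].
Features on which the two segments disagree outside C-Place, such as [voice], [nasal], are unchanged — nothing dominating them spread, and C-Place is the minimal sufficient constituent.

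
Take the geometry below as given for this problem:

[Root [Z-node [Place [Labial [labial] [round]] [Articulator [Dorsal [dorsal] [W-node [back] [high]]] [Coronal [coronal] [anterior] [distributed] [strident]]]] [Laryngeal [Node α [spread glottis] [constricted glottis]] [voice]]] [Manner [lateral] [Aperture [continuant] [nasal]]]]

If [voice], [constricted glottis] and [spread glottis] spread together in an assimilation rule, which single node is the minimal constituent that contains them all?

[voice]: Root ▹ Z-node ▹ Laryngeal ▹ [voice].
[constricted glottis]: Root ▹ Z-node ▹ Laryngeal ▹ Node α ▹ [constricted glottis].
[spread glottis]: Root ▹ Z-node ▹ Laryngeal ▹ Node α ▹ [spread glottis].
The lowest node appearing on every path is Laryngeal; each proper daughter of Laryngeal fails to dominate at least one of the listed features.

Laryngeal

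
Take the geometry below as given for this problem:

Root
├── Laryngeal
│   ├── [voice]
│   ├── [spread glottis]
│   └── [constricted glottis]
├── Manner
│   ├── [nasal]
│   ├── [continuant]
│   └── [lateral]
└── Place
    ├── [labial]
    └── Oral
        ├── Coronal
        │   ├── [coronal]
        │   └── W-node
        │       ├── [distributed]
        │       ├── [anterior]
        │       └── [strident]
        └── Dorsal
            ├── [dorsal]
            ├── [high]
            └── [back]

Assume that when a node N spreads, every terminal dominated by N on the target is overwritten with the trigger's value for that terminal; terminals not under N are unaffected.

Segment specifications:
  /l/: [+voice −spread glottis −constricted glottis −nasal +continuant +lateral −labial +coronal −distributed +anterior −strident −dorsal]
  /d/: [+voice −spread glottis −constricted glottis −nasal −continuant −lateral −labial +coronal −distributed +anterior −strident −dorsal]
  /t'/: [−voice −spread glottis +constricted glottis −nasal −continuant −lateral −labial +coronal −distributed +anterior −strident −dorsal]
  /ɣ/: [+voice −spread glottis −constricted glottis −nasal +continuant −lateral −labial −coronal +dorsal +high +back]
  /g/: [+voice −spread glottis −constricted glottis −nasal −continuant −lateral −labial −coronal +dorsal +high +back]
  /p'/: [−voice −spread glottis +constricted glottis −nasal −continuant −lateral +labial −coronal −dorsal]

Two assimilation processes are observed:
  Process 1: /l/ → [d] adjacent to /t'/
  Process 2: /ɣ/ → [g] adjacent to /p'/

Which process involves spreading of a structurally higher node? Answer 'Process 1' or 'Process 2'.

Process 1

Process 1: the features that change are [continuant], [lateral]; the minimal node is Manner (depth 1).
Process 2 alters [continuant]; the lowest dominating node is [continuant] (depth 2 from Root).
Manner (depth 1) sits above [continuant] (depth 2), making Process 1 the one with the higher spreading node.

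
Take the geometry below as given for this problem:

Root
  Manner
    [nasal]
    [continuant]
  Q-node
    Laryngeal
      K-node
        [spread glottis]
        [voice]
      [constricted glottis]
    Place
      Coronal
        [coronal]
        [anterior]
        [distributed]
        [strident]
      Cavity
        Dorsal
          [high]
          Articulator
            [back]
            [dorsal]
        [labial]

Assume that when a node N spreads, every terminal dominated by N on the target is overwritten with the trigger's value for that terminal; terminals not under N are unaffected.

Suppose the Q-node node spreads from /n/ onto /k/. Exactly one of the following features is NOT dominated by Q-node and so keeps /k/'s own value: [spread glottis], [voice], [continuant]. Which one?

The terminals dominated by Q-node are [spread glottis], [voice], [constricted glottis], [coronal], [anterior], [distributed], [strident], [high], [back], [dorsal], [labial].
Spreading Q-node replaces [spread glottis], [voice] with the trigger's values, since each sits inside the Q-node constituent.
But [continuant] is a dependent of Manner, outside Q-node; it is therefore untouched by the spreading.

[continuant]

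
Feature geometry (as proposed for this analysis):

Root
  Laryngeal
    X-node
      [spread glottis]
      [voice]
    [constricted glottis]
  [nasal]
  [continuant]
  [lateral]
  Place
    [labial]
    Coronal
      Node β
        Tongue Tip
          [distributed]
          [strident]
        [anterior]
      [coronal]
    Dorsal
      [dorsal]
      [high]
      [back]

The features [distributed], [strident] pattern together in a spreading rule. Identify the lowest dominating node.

[distributed]: Root / Place / Coronal / Node β / Tongue Tip / [distributed].
[strident]: Root / Place / Coronal / Node β / Tongue Tip / [strident].
The listed terminals split across distinct daughters of Tongue Tip, so Tongue Tip itself is the smallest node containing them all.

Tongue Tip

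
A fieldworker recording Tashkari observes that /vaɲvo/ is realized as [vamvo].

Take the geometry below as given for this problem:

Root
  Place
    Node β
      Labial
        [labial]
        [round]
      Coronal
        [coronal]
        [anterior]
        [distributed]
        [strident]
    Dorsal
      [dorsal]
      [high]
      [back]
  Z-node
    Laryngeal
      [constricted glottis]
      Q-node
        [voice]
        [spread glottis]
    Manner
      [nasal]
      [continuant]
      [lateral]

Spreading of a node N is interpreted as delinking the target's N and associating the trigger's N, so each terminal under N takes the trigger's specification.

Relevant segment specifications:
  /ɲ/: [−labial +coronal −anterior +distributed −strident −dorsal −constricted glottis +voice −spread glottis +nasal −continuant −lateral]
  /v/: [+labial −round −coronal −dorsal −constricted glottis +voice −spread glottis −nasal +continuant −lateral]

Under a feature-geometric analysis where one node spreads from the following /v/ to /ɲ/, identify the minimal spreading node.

The alternation /ɲ/ → [m] changes [labial], [round], [coronal], [anterior], [distributed], [strident] and nothing else.
Tracing each changed feature up the tree, the paths first meet at Node β; any lower node misses at least one of them.
Delinking /ɲ/'s Node β and associating /v/'s Node β gives precisely the feature bundle of [m].
Features on which the two segments disagree outside Node β, such as [nasal], [continuant], are unchanged — nothing dominating them spread, and Node β is the minimal sufficient constituent.

Node β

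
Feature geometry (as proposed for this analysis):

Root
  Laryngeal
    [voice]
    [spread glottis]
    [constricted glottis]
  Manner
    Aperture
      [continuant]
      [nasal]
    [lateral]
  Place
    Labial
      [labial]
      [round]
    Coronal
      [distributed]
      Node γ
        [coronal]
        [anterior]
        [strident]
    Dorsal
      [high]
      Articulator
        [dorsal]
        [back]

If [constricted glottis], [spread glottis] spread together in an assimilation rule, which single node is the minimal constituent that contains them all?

[constricted glottis]: Root > Laryngeal > [constricted glottis].
[spread glottis]: Root > Laryngeal > [spread glottis].
These paths first converge at Laryngeal; no daughter of Laryngeal dominates all 2 features, so Laryngeal is the minimal constituent.

Laryngeal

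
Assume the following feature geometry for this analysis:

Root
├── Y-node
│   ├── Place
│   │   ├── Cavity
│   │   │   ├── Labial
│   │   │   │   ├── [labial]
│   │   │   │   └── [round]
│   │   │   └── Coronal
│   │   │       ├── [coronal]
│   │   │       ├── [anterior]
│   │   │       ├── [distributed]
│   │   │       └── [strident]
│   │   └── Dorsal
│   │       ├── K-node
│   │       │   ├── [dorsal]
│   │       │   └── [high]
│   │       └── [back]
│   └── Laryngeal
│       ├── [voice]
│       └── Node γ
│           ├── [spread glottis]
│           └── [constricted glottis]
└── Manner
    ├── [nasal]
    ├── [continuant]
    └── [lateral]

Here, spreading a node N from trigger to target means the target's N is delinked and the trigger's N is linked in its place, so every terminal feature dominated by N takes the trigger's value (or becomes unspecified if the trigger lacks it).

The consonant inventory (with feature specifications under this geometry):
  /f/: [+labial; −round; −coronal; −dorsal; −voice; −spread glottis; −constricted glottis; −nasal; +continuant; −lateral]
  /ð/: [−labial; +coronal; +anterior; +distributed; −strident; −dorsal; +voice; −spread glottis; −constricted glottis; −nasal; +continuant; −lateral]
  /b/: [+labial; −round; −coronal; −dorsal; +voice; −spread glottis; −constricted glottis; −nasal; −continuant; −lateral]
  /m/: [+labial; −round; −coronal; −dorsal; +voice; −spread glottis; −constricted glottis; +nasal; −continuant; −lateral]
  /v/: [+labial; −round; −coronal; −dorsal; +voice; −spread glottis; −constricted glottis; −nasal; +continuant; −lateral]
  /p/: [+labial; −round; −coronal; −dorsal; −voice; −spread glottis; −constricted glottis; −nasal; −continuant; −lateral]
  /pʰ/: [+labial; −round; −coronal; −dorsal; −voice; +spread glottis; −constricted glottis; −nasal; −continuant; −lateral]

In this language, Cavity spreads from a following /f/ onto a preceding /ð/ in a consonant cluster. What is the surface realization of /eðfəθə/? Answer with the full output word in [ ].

Terminals under Cavity in this geometry: [labial], [round], [coronal], [anterior], [distributed], [strident].
The target acquires /f/'s values for everything under Cavity — [+labial], [−round], [−coronal] — while keeping its own [dorsal], [voice], [spread glottis], ….
Among the inventory, only /v/ has exactly this specification, giving the surface form [evfəθə].

[evfəθə]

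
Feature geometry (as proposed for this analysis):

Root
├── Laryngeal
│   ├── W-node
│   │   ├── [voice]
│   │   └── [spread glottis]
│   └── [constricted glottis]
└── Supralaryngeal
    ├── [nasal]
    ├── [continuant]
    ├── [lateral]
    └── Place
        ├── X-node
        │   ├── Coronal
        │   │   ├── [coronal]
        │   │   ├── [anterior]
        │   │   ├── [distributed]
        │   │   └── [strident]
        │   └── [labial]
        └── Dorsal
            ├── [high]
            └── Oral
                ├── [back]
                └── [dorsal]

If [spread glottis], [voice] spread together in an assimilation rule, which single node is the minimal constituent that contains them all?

[spread glottis] is immediately dominated by W-node.
[voice] is immediately dominated by W-node.
These paths first converge at W-node; no daughter of W-node dominates all 2 features, so W-node is the minimal constituent.

W-node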